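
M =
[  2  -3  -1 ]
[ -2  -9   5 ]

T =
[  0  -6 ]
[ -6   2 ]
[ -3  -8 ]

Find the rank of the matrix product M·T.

First compute MT:
[[ 21, -10],
 [ 39, -46]]
Now row reduce the product.
R2 ← R2 − (13/7)·R1: [0, -192/7]
2 nonzero rows, so rank(MT) = 2.

2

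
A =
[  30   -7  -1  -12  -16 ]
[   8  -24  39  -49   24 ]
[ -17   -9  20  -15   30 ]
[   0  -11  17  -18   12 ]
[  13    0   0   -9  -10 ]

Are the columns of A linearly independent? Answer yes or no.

no

Row reduce A to echelon form.
R2 ← R2 − (4/15)·R1: [0, -332/15, 589/15, -229/5, 424/15]
R3 ← R3 + (17/30)·R1: [0, -389/30, 583/30, -109/5, 314/15]
R5 ← R5 − (13/30)·R1: [0, 91/30, 13/30, -19/5, -46/15]
R3 ← R3 − (389/664)·R2: [0, 0, -2371/664, 3341/664, 363/83]
R4 ← R4 − (165/332)·R2: [0, 0, -835/332, 1581/332, -170/83]
R5 ← R5 + (91/664)·R2: [0, 0, 3861/664, -6691/664, 67/83]
R4 ← R4 − (1670/2371)·R3: [0, 0, 0, 2888/2371, -12160/2371]
R5 ← R5 + (3861/2371)·R3: [0, 0, 0, -4465/2371, 18800/2371]
R5 ← R5 + (235/152)·R4: [0, 0, 0, 0, 0]
4 pivots among 5 columns.
Only 4 < 5 pivot columns, so the columns are linearly dependent.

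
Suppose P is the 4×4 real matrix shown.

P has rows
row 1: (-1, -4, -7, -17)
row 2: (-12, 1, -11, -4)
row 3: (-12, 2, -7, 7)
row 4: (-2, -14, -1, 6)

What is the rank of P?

4

Row reduce to echelon form.
R2 ← R2 − (12)·R1: [0, 49, 73, 200]
R3 ← R3 − (12)·R1: [0, 50, 77, 211]
R4 ← R4 − (2)·R1: [0, -6, 13, 40]
R3 ← R3 − (50/49)·R2: [0, 0, 123/49, 339/49]
R4 ← R4 + (6/49)·R2: [0, 0, 1075/49, 3160/49]
R4 ← R4 − (1075/123)·R3: [0, 0, 0, 165/41]
Echelon form has 4 nonzero rows, so rank(P) = 4.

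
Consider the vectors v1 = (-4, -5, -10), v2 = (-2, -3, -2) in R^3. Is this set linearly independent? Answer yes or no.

yes

Form the matrix with these vectors as rows and row reduce.
R2 ← R2 − (1/2)·R1: [0, -1/2, 3]
2 nonzero rows, so the 2 vectors span a space of dimension 2.
Since 2 = 2, the vectors are linearly independent.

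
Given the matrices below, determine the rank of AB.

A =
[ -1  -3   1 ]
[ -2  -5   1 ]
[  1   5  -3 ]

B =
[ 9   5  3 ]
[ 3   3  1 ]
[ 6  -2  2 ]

First compute AB:
[[-12, -16,  -4],
 [-27, -27,  -9],
 [  6,  26,   2]]
Now row reduce the product.
R2 ← R2 − (9/4)·R1: [0, 9, 0]
R3 ← R3 + (1/2)·R1: [0, 18, 0]
R3 ← R3 − (2)·R2: [0, 0, 0]
2 nonzero rows, so rank(AB) = 2.

2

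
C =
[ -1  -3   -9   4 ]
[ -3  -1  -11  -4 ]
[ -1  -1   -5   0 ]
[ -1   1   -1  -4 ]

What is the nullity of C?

2

Row reduce to echelon form.
R2 ← R2 − (3)·R1: [0, 8, 16, -16]
R3 ← R3 − R1: [0, 2, 4, -4]
R4 ← R4 − R1: [0, 4, 8, -8]
R3 ← R3 − (1/4)·R2: [0, 0, 0, 0]
R4 ← R4 − (1/2)·R2: [0, 0, 0, 0]
2 nonzero rows, so rank(C) = 2.
C has 4 columns; by rank–nullity, nullity = 4 − 2 = 2.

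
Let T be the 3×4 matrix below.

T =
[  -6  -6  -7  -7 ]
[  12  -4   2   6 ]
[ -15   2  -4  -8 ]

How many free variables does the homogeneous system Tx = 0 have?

Row reduce to echelon form.
R2 ← R2 + (2)·R1: [0, -16, -12, -8]
R3 ← R3 − (5/2)·R1: [0, 17, 27/2, 19/2]
R3 ← R3 + (17/16)·R2: [0, 0, 3/4, 1]
3 nonzero rows, so rank(T) = 3.
T has 4 columns; by rank–nullity, nullity = 4 − 3 = 1.

1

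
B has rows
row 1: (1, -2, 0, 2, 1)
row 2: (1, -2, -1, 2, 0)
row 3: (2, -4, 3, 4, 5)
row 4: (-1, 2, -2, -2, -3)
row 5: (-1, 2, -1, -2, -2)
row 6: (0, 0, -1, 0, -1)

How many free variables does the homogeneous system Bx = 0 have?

Row reduce to echelon form.
R2 ← R2 − R1: [0, 0, -1, 0, -1]
R3 ← R3 − (2)·R1: [0, 0, 3, 0, 3]
R4 ← R4 + R1: [0, 0, -2, 0, -2]
R5 ← R5 + R1: [0, 0, -1, 0, -1]
R3 ← R3 + (3)·R2: [0, 0, 0, 0, 0]
R4 ← R4 − (2)·R2: [0, 0, 0, 0, 0]
R5 ← R5 − R2: [0, 0, 0, 0, 0]
R6 ← R6 − R2: [0, 0, 0, 0, 0]
2 nonzero rows, so rank(B) = 2.
B has 5 columns; by rank–nullity, nullity = 5 − 2 = 3.

3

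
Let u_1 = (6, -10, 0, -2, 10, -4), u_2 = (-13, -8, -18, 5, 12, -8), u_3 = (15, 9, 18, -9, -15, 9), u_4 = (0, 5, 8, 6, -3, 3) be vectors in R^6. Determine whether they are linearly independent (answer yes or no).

no

Form the matrix with these vectors as rows and row reduce.
R2 ← R2 + (13/6)·R1: [0, -89/3, -18, 2/3, 101/3, -50/3]
R3 ← R3 − (5/2)·R1: [0, 34, 18, -4, -40, 19]
R3 ← R3 + (102/89)·R2: [0, 0, -234/89, -288/89, -126/89, -9/89]
R4 ← R4 + (15/89)·R2: [0, 0, 442/89, 544/89, 238/89, 17/89]
R4 ← R4 + (17/9)·R3: [0, 0, 0, 0, 0, 0]
3 nonzero rows, so the 4 vectors span a space of dimension 3.
Since 3 < 4, the vectors are linearly dependent.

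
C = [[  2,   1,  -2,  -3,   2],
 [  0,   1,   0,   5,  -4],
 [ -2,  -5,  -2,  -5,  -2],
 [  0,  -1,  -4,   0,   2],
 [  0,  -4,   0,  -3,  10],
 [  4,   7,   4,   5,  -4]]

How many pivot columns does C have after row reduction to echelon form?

5

Row reduce to echelon form.
R3 ← R3 + R1: [0, -4, -4, -8, 0]
R6 ← R6 − (2)·R1: [0, 5, 8, 11, -8]
R3 ← R3 + (4)·R2: [0, 0, -4, 12, -16]
R4 ← R4 + R2: [0, 0, -4, 5, -2]
R5 ← R5 + (4)·R2: [0, 0, 0, 17, -6]
R6 ← R6 − (5)·R2: [0, 0, 8, -14, 12]
R4 ← R4 − R3: [0, 0, 0, -7, 14]
R6 ← R6 + (2)·R3: [0, 0, 0, 10, -20]
R5 ← R5 + (17/7)·R4: [0, 0, 0, 0, 28]
R6 ← R6 + (10/7)·R4: [0, 0, 0, 0, 0]
Echelon form has 5 nonzero rows, so rank(C) = 5.
Each nonzero row contributes one pivot column: 5 pivot columns.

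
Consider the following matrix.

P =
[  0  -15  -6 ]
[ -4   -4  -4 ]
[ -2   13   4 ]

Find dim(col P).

2

Row reduce to echelon form.
Swap R1 ↔ R2
R3 ← R3 − (1/2)·R1: [0, 15, 6]
R3 ← R3 + R2: [0, 0, 0]
Echelon form has 2 nonzero rows, so rank(P) = 2.
The column space has dimension equal to the rank: 2.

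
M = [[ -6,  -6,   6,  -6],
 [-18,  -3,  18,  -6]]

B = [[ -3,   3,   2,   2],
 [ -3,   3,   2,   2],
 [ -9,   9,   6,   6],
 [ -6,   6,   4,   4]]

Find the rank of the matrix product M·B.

First compute MB:
[[ 18, -18, -12, -12],
 [-63,  63,  42,  42]]
Now row reduce the product.
R2 ← R2 + (7/2)·R1: [0, 0, 0, 0]
1 nonzero row, so rank(MB) = 1.

1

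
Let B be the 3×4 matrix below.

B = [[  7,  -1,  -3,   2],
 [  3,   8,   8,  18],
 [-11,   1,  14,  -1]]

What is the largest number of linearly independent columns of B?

3

Row reduce to echelon form.
R2 ← R2 − (3/7)·R1: [0, 59/7, 65/7, 120/7]
R3 ← R3 + (11/7)·R1: [0, -4/7, 65/7, 15/7]
R3 ← R3 + (4/59)·R2: [0, 0, 585/59, 195/59]
Echelon form has 3 nonzero rows, so rank(B) = 3.
The rank gives the maximum number of linearly independent columns: 3.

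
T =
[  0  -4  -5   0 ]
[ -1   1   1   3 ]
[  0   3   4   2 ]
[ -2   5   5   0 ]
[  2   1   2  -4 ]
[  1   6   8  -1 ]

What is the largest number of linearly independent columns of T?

Row reduce to echelon form.
Swap R1 ↔ R2
R4 ← R4 − (2)·R1: [0, 3, 3, -6]
R5 ← R5 + (2)·R1: [0, 3, 4, 2]
R6 ← R6 + R1: [0, 7, 9, 2]
R3 ← R3 + (3/4)·R2: [0, 0, 1/4, 2]
R4 ← R4 + (3/4)·R2: [0, 0, -3/4, -6]
R5 ← R5 + (3/4)·R2: [0, 0, 1/4, 2]
R6 ← R6 + (7/4)·R2: [0, 0, 1/4, 2]
R4 ← R4 + (3)·R3: [0, 0, 0, 0]
R5 ← R5 − R3: [0, 0, 0, 0]
R6 ← R6 − R3: [0, 0, 0, 0]
Echelon form has 3 nonzero rows, so rank(T) = 3.
The rank gives the maximum number of linearly independent columns: 3.

3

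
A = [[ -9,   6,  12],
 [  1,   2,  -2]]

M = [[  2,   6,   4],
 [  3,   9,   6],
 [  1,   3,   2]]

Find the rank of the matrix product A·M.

1

First compute AM:
[[ 12,  36,  24],
 [  6,  18,  12]]
Now row reduce the product.
R2 ← R2 − (1/2)·R1: [0, 0, 0]
1 nonzero row, so rank(AM) = 1.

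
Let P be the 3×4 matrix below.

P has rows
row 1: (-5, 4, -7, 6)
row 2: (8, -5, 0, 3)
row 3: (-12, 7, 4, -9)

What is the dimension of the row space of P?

Row reduce to echelon form.
R2 ← R2 + (8/5)·R1: [0, 7/5, -56/5, 63/5]
R3 ← R3 − (12/5)·R1: [0, -13/5, 104/5, -117/5]
R3 ← R3 + (13/7)·R2: [0, 0, 0, 0]
Echelon form has 2 nonzero rows, so rank(P) = 2.
The row space has dimension equal to the rank: 2.

2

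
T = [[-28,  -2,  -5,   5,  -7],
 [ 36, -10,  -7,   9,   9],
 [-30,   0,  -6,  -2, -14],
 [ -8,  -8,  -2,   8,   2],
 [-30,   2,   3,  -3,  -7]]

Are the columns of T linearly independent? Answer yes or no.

Row reduce T to echelon form.
R2 ← R2 + (9/7)·R1: [0, -88/7, -94/7, 108/7, 0]
R3 ← R3 − (15/14)·R1: [0, 15/7, -9/14, -103/14, -13/2]
R4 ← R4 − (2/7)·R1: [0, -52/7, -4/7, 46/7, 4]
R5 ← R5 − (15/14)·R1: [0, 29/7, 117/14, -117/14, 1/2]
R3 ← R3 + (15/88)·R2: [0, 0, -129/44, -52/11, -13/2]
R4 ← R4 − (13/22)·R2: [0, 0, 81/11, -28/11, 4]
R5 ← R5 + (29/88)·R2: [0, 0, 173/44, -36/11, 1/2]
R4 ← R4 + (108/43)·R3: [0, 0, 0, -620/43, -530/43]
R5 ← R5 + (173/129)·R3: [0, 0, 0, -1240/129, -1060/129]
R5 ← R5 − (2/3)·R4: [0, 0, 0, 0, 0]
4 pivots among 5 columns.
Only 4 < 5 pivot columns, so the columns are linearly dependent.

no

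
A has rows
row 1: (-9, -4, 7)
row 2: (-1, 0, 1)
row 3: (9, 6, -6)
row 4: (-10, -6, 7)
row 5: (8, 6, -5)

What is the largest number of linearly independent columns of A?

Row reduce to echelon form.
R2 ← R2 − (1/9)·R1: [0, 4/9, 2/9]
R3 ← R3 + R1: [0, 2, 1]
R4 ← R4 − (10/9)·R1: [0, -14/9, -7/9]
R5 ← R5 + (8/9)·R1: [0, 22/9, 11/9]
R3 ← R3 − (9/2)·R2: [0, 0, 0]
R4 ← R4 + (7/2)·R2: [0, 0, 0]
R5 ← R5 − (11/2)·R2: [0, 0, 0]
Echelon form has 2 nonzero rows, so rank(A) = 2.
The rank gives the maximum number of linearly independent columns: 2.

2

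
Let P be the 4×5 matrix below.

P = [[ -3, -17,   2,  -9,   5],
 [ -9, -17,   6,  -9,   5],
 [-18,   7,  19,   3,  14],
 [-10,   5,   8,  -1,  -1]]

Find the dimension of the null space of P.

1

Row reduce to echelon form.
R2 ← R2 − (3)·R1: [0, 34, 0, 18, -10]
R3 ← R3 − (6)·R1: [0, 109, 7, 57, -16]
R4 ← R4 − (10/3)·R1: [0, 185/3, 4/3, 29, -53/3]
R3 ← R3 − (109/34)·R2: [0, 0, 7, -12/17, 273/17]
R4 ← R4 − (185/102)·R2: [0, 0, 4/3, -62/17, 8/17]
R4 ← R4 − (4/21)·R3: [0, 0, 0, -418/119, -44/17]
4 nonzero rows, so rank(P) = 4.
P has 5 columns; by rank–nullity, nullity = 5 − 4 = 1.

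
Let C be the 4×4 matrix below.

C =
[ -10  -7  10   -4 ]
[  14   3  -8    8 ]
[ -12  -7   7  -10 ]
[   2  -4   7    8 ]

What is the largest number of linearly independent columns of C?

Row reduce to echelon form.
R2 ← R2 + (7/5)·R1: [0, -34/5, 6, 12/5]
R3 ← R3 − (6/5)·R1: [0, 7/5, -5, -26/5]
R4 ← R4 + (1/5)·R1: [0, -27/5, 9, 36/5]
R3 ← R3 + (7/34)·R2: [0, 0, -64/17, -80/17]
R4 ← R4 − (27/34)·R2: [0, 0, 72/17, 90/17]
R4 ← R4 + (9/8)·R3: [0, 0, 0, 0]
Echelon form has 3 nonzero rows, so rank(C) = 3.
The rank gives the maximum number of linearly independent columns: 3.

3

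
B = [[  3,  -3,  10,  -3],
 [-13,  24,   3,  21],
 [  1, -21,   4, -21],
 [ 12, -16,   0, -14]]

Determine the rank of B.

4

Row reduce to echelon form.
R2 ← R2 + (13/3)·R1: [0, 11, 139/3, 8]
R3 ← R3 − (1/3)·R1: [0, -20, 2/3, -20]
R4 ← R4 − (4)·R1: [0, -4, -40, -2]
R3 ← R3 + (20/11)·R2: [0, 0, 934/11, -60/11]
R4 ← R4 + (4/11)·R2: [0, 0, -764/33, 10/11]
R4 ← R4 + (382/1401)·R3: [0, 0, 0, -270/467]
Echelon form has 4 nonzero rows, so rank(B) = 4.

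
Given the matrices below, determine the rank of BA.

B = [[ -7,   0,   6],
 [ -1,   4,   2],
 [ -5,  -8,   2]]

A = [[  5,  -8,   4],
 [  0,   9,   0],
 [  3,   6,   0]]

First compute BA:
[[-17,  92, -28],
 [  1,  56,  -4],
 [-19, -20, -20]]
Now row reduce the product.
R2 ← R2 + (1/17)·R1: [0, 1044/17, -96/17]
R3 ← R3 − (19/17)·R1: [0, -2088/17, 192/17]
R3 ← R3 + (2)·R2: [0, 0, 0]
2 nonzero rows, so rank(BA) = 2.

2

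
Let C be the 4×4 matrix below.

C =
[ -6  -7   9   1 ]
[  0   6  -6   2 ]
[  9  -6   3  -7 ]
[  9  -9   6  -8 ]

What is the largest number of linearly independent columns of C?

Row reduce to echelon form.
R3 ← R3 + (3/2)·R1: [0, -33/2, 33/2, -11/2]
R4 ← R4 + (3/2)·R1: [0, -39/2, 39/2, -13/2]
R3 ← R3 + (11/4)·R2: [0, 0, 0, 0]
R4 ← R4 + (13/4)·R2: [0, 0, 0, 0]
Echelon form has 2 nonzero rows, so rank(C) = 2.
The rank gives the maximum number of linearly independent columns: 2.

2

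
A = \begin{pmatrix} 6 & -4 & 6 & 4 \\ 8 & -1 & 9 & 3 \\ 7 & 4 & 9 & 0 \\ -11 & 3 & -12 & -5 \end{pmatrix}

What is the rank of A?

Row reduce to echelon form.
R2 ← R2 − (4/3)·R1: [0, 13/3, 1, -7/3]
R3 ← R3 − (7/6)·R1: [0, 26/3, 2, -14/3]
R4 ← R4 + (11/6)·R1: [0, -13/3, -1, 7/3]
R3 ← R3 − (2)·R2: [0, 0, 0, 0]
R4 ← R4 + R2: [0, 0, 0, 0]
Echelon form has 2 nonzero rows, so rank(A) = 2.

2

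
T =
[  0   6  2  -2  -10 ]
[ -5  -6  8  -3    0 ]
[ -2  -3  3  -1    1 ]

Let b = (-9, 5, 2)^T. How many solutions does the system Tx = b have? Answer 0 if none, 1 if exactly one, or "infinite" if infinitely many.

0

Row reduce the augmented matrix [T | b].
Swap R1 ↔ R2
R3 ← R3 − (2/5)·R1: [0, -3/5, -1/5, 1/5, 1, 0]
R3 ← R3 + (1/10)·R2: [0, 0, 0, 0, 0, -9/10]
The echelon form has 3 nonzero rows; the last pivot sits in the augmented column, so rank(T) = 2 but rank([T|b]) = 3.
Since the ranks differ, the system is inconsistent.
It has no solutions.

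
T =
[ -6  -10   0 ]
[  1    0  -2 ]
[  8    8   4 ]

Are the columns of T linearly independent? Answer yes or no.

Row reduce T to echelon form.
R2 ← R2 + (1/6)·R1: [0, -5/3, -2]
R3 ← R3 + (4/3)·R1: [0, -16/3, 4]
R3 ← R3 − (16/5)·R2: [0, 0, 52/5]
3 pivots among 3 columns.
Every column is a pivot column, so the columns are linearly independent.

yes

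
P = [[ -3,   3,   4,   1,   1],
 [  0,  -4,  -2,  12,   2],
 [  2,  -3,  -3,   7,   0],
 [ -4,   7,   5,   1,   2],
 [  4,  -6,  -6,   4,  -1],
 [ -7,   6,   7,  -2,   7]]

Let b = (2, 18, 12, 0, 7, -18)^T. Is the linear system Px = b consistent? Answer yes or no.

Row reduce the augmented matrix [P | b].
R3 ← R3 + (2/3)·R1: [0, -1, -1/3, 23/3, 2/3, 40/3]
R4 ← R4 − (4/3)·R1: [0, 3, -1/3, -1/3, 2/3, -8/3]
R5 ← R5 + (4/3)·R1: [0, -2, -2/3, 16/3, 1/3, 29/3]
R6 ← R6 − (7/3)·R1: [0, -1, -7/3, -13/3, 14/3, -68/3]
R3 ← R3 − (1/4)·R2: [0, 0, 1/6, 14/3, 1/6, 53/6]
R4 ← R4 + (3/4)·R2: [0, 0, -11/6, 26/3, 13/6, 65/6]
R5 ← R5 − (1/2)·R2: [0, 0, 1/3, -2/3, -2/3, 2/3]
R6 ← R6 − (1/4)·R2: [0, 0, -11/6, -22/3, 25/6, -163/6]
R4 ← R4 + (11)·R3: [0, 0, 0, 60, 4, 108]
R5 ← R5 − (2)·R3: [0, 0, 0, -10, -1, -17]
R6 ← R6 + (11)·R3: [0, 0, 0, 44, 6, 70]
R5 ← R5 + (1/6)·R4: [0, 0, 0, 0, -1/3, 1]
R6 ← R6 − (11/15)·R4: [0, 0, 0, 0, 46/15, -46/5]
R6 ← R6 + (46/5)·R5: [0, 0, 0, 0, 0, 0]
The echelon form has 5 nonzero rows, and every pivot lies in the first 5 columns, so rank(P) = rank([P|b]) = 5.
The system is consistent.

yes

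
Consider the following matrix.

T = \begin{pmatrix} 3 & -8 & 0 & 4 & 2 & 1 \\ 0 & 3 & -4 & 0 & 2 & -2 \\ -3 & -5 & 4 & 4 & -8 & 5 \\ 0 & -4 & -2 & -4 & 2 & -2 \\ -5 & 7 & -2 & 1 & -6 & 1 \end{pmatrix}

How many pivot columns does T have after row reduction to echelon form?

4

Row reduce to echelon form.
R3 ← R3 + R1: [0, -13, 4, 8, -6, 6]
R5 ← R5 + (5/3)·R1: [0, -19/3, -2, 23/3, -8/3, 8/3]
R3 ← R3 + (13/3)·R2: [0, 0, -40/3, 8, 8/3, -8/3]
R4 ← R4 + (4/3)·R2: [0, 0, -22/3, -4, 14/3, -14/3]
R5 ← R5 + (19/9)·R2: [0, 0, -94/9, 23/3, 14/9, -14/9]
R4 ← R4 − (11/20)·R3: [0, 0, 0, -42/5, 16/5, -16/5]
R5 ← R5 − (47/60)·R3: [0, 0, 0, 7/5, -8/15, 8/15]
R5 ← R5 + (1/6)·R4: [0, 0, 0, 0, 0, 0]
Echelon form has 4 nonzero rows, so rank(T) = 4.
Each nonzero row contributes one pivot column: 4 pivot columns.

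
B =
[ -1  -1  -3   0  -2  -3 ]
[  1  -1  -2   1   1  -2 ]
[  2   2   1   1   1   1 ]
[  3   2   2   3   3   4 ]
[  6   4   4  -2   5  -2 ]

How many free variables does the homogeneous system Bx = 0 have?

Row reduce to echelon form.
R2 ← R2 + R1: [0, -2, -5, 1, -1, -5]
R3 ← R3 + (2)·R1: [0, 0, -5, 1, -3, -5]
R4 ← R4 + (3)·R1: [0, -1, -7, 3, -3, -5]
R5 ← R5 + (6)·R1: [0, -2, -14, -2, -7, -20]
R4 ← R4 − (1/2)·R2: [0, 0, -9/2, 5/2, -5/2, -5/2]
R5 ← R5 − R2: [0, 0, -9, -3, -6, -15]
R4 ← R4 − (9/10)·R3: [0, 0, 0, 8/5, 1/5, 2]
R5 ← R5 − (9/5)·R3: [0, 0, 0, -24/5, -3/5, -6]
R5 ← R5 + (3)·R4: [0, 0, 0, 0, 0, 0]
4 nonzero rows, so rank(B) = 4.
B has 6 columns; by rank–nullity, nullity = 6 − 4 = 2.

2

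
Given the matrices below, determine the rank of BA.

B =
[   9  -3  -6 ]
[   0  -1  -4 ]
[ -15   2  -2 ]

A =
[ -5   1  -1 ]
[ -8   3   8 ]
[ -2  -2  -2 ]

2

First compute BA:
[[ -9,  12, -21],
 [ 16,   5,   0],
 [ 63,  -5,  35]]
Now row reduce the product.
R2 ← R2 + (16/9)·R1: [0, 79/3, -112/3]
R3 ← R3 + (7)·R1: [0, 79, -112]
R3 ← R3 − (3)·R2: [0, 0, 0]
2 nonzero rows, so rank(BA) = 2.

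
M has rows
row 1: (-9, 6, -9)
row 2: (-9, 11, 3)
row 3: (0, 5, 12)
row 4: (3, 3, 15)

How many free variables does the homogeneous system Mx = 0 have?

Row reduce to echelon form.
R2 ← R2 − R1: [0, 5, 12]
R4 ← R4 + (1/3)·R1: [0, 5, 12]
R3 ← R3 − R2: [0, 0, 0]
R4 ← R4 − R2: [0, 0, 0]
2 nonzero rows, so rank(M) = 2.
M has 3 columns; by rank–nullity, nullity = 3 − 2 = 1.

1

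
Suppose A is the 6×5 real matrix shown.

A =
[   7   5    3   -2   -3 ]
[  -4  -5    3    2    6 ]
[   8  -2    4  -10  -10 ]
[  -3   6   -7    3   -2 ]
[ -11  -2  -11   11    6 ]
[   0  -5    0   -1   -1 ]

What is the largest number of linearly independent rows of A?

5

Row reduce to echelon form.
R2 ← R2 + (4/7)·R1: [0, -15/7, 33/7, 6/7, 30/7]
R3 ← R3 − (8/7)·R1: [0, -54/7, 4/7, -54/7, -46/7]
R4 ← R4 + (3/7)·R1: [0, 57/7, -40/7, 15/7, -23/7]
R5 ← R5 + (11/7)·R1: [0, 41/7, -44/7, 55/7, 9/7]
R3 ← R3 − (18/5)·R2: [0, 0, -82/5, -54/5, -22]
R4 ← R4 + (19/5)·R2: [0, 0, 61/5, 27/5, 13]
R5 ← R5 + (41/15)·R2: [0, 0, 33/5, 51/5, 13]
R6 ← R6 − (7/3)·R2: [0, 0, -11, -3, -11]
R4 ← R4 + (61/82)·R3: [0, 0, 0, -108/41, -138/41]
R5 ← R5 + (33/82)·R3: [0, 0, 0, 240/41, 170/41]
R6 ← R6 − (55/82)·R3: [0, 0, 0, 174/41, 154/41]
R5 ← R5 + (20/9)·R4: [0, 0, 0, 0, -10/3]
R6 ← R6 + (29/18)·R4: [0, 0, 0, 0, -5/3]
R6 ← R6 − (1/2)·R5: [0, 0, 0, 0, 0]
Echelon form has 5 nonzero rows, so rank(A) = 5.
The rank gives the maximum number of linearly independent rows: 5.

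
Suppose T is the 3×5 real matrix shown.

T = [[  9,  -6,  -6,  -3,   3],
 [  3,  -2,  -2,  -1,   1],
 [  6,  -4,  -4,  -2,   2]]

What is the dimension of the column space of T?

1

Row reduce to echelon form.
R2 ← R2 − (1/3)·R1: [0, 0, 0, 0, 0]
R3 ← R3 − (2/3)·R1: [0, 0, 0, 0, 0]
Echelon form has 1 nonzero row, so rank(T) = 1.
The column space has dimension equal to the rank: 1.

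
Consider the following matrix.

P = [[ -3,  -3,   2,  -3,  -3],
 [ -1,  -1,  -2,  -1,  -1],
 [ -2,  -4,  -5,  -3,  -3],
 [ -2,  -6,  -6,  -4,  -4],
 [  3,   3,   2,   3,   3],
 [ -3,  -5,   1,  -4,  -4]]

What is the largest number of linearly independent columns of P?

3

Row reduce to echelon form.
R2 ← R2 − (1/3)·R1: [0, 0, -8/3, 0, 0]
R3 ← R3 − (2/3)·R1: [0, -2, -19/3, -1, -1]
R4 ← R4 − (2/3)·R1: [0, -4, -22/3, -2, -2]
R5 ← R5 + R1: [0, 0, 4, 0, 0]
R6 ← R6 − R1: [0, -2, -1, -1, -1]
Swap R2 ↔ R3
R4 ← R4 − (2)·R2: [0, 0, 16/3, 0, 0]
R6 ← R6 − R2: [0, 0, 16/3, 0, 0]
R4 ← R4 + (2)·R3: [0, 0, 0, 0, 0]
R5 ← R5 + (3/2)·R3: [0, 0, 0, 0, 0]
R6 ← R6 + (2)·R3: [0, 0, 0, 0, 0]
Echelon form has 3 nonzero rows, so rank(P) = 3.
The rank gives the maximum number of linearly independent columns: 3.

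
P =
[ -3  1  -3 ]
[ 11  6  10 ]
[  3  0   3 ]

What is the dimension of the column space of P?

3

Row reduce to echelon form.
R2 ← R2 + (11/3)·R1: [0, 29/3, -1]
R3 ← R3 + R1: [0, 1, 0]
R3 ← R3 − (3/29)·R2: [0, 0, 3/29]
Echelon form has 3 nonzero rows, so rank(P) = 3.
The column space has dimension equal to the rank: 3.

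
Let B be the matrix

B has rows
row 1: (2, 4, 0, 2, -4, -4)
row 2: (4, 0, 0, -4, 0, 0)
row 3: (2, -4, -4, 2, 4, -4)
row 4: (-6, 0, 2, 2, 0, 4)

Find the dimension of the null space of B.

Row reduce to echelon form.
R2 ← R2 − (2)·R1: [0, -8, 0, -8, 8, 8]
R3 ← R3 − R1: [0, -8, -4, 0, 8, 0]
R4 ← R4 + (3)·R1: [0, 12, 2, 8, -12, -8]
R3 ← R3 − R2: [0, 0, -4, 8, 0, -8]
R4 ← R4 + (3/2)·R2: [0, 0, 2, -4, 0, 4]
R4 ← R4 + (1/2)·R3: [0, 0, 0, 0, 0, 0]
3 nonzero rows, so rank(B) = 3.
B has 6 columns; by rank–nullity, nullity = 6 − 3 = 3.

3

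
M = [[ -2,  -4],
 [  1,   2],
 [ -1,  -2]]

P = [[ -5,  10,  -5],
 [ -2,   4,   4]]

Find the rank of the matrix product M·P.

1

First compute MP:
[[ 18, -36,  -6],
 [ -9,  18,   3],
 [  9, -18,  -3]]
Now row reduce the product.
R2 ← R2 + (1/2)·R1: [0, 0, 0]
R3 ← R3 − (1/2)·R1: [0, 0, 0]
1 nonzero row, so rank(MP) = 1.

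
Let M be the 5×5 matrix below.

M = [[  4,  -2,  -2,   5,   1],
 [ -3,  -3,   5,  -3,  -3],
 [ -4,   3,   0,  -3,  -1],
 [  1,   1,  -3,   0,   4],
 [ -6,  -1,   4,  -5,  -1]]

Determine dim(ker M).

0

Row reduce to echelon form.
R2 ← R2 + (3/4)·R1: [0, -9/2, 7/2, 3/4, -9/4]
R3 ← R3 + R1: [0, 1, -2, 2, 0]
R4 ← R4 − (1/4)·R1: [0, 3/2, -5/2, -5/4, 15/4]
R5 ← R5 + (3/2)·R1: [0, -4, 1, 5/2, 1/2]
R3 ← R3 + (2/9)·R2: [0, 0, -11/9, 13/6, -1/2]
R4 ← R4 + (1/3)·R2: [0, 0, -4/3, -1, 3]
R5 ← R5 − (8/9)·R2: [0, 0, -19/9, 11/6, 5/2]
R4 ← R4 − (12/11)·R3: [0, 0, 0, -37/11, 39/11]
R5 ← R5 − (19/11)·R3: [0, 0, 0, -21/11, 37/11]
R5 ← R5 − (21/37)·R4: [0, 0, 0, 0, 50/37]
5 nonzero rows, so rank(M) = 5.
M has 5 columns; by rank–nullity, nullity = 5 − 5 = 0.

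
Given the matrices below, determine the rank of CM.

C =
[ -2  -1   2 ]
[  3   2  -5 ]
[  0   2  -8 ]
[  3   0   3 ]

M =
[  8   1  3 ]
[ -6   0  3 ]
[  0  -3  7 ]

First compute CM:
[[-10,  -8,   5],
 [ 12,  18, -20],
 [-12,  24, -50],
 [ 24,  -6,  30]]
Now row reduce the product.
R2 ← R2 + (6/5)·R1: [0, 42/5, -14]
R3 ← R3 − (6/5)·R1: [0, 168/5, -56]
R4 ← R4 + (12/5)·R1: [0, -126/5, 42]
R3 ← R3 − (4)·R2: [0, 0, 0]
R4 ← R4 + (3)·R2: [0, 0, 0]
2 nonzero rows, so rank(CM) = 2.

2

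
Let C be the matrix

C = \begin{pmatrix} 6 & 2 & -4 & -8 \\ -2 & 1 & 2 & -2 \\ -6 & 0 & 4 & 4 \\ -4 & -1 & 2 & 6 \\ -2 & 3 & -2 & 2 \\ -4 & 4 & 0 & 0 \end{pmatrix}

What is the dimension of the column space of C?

Row reduce to echelon form.
R2 ← R2 + (1/3)·R1: [0, 5/3, 2/3, -14/3]
R3 ← R3 + R1: [0, 2, 0, -4]
R4 ← R4 + (2/3)·R1: [0, 1/3, -2/3, 2/3]
R5 ← R5 + (1/3)·R1: [0, 11/3, -10/3, -2/3]
R6 ← R6 + (2/3)·R1: [0, 16/3, -8/3, -16/3]
R3 ← R3 − (6/5)·R2: [0, 0, -4/5, 8/5]
R4 ← R4 − (1/5)·R2: [0, 0, -4/5, 8/5]
R5 ← R5 − (11/5)·R2: [0, 0, -24/5, 48/5]
R6 ← R6 − (16/5)·R2: [0, 0, -24/5, 48/5]
R4 ← R4 − R3: [0, 0, 0, 0]
R5 ← R5 − (6)·R3: [0, 0, 0, 0]
R6 ← R6 − (6)·R3: [0, 0, 0, 0]
Echelon form has 3 nonzero rows, so rank(C) = 3.
The column space has dimension equal to the rank: 3.

3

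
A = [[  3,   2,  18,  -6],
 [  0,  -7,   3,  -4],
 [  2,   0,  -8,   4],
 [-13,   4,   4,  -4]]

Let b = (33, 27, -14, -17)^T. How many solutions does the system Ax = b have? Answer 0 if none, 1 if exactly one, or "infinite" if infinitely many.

Row reduce the augmented matrix [A | b].
R3 ← R3 − (2/3)·R1: [0, -4/3, -20, 8, -36]
R4 ← R4 + (13/3)·R1: [0, 38/3, 82, -30, 126]
R3 ← R3 − (4/21)·R2: [0, 0, -144/7, 184/21, -288/7]
R4 ← R4 + (38/21)·R2: [0, 0, 612/7, -782/21, 1224/7]
R4 ← R4 + (17/4)·R3: [0, 0, 0, 0, 0]
The echelon form has 3 nonzero rows, and every pivot lies in the first 4 columns, so rank(A) = rank([A|b]) = 3.
The system is consistent.
rank = 3 < 4 unknowns, so there are infinitely many solutions.

infinite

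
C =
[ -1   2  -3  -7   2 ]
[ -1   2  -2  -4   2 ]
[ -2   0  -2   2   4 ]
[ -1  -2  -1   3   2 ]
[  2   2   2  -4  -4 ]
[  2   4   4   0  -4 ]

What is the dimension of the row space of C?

3

Row reduce to echelon form.
R2 ← R2 − R1: [0, 0, 1, 3, 0]
R3 ← R3 − (2)·R1: [0, -4, 4, 16, 0]
R4 ← R4 − R1: [0, -4, 2, 10, 0]
R5 ← R5 + (2)·R1: [0, 6, -4, -18, 0]
R6 ← R6 + (2)·R1: [0, 8, -2, -14, 0]
Swap R2 ↔ R3
R4 ← R4 − R2: [0, 0, -2, -6, 0]
R5 ← R5 + (3/2)·R2: [0, 0, 2, 6, 0]
R6 ← R6 + (2)·R2: [0, 0, 6, 18, 0]
R4 ← R4 + (2)·R3: [0, 0, 0, 0, 0]
R5 ← R5 − (2)·R3: [0, 0, 0, 0, 0]
R6 ← R6 − (6)·R3: [0, 0, 0, 0, 0]
Echelon form has 3 nonzero rows, so rank(C) = 3.
The row space has dimension equal to the rank: 3.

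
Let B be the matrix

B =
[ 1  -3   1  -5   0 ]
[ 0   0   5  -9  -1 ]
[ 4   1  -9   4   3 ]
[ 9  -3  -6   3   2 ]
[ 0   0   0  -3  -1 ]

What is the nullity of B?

0

Row reduce to echelon form.
R3 ← R3 − (4)·R1: [0, 13, -13, 24, 3]
R4 ← R4 − (9)·R1: [0, 24, -15, 48, 2]
Swap R2 ↔ R3
R4 ← R4 − (24/13)·R2: [0, 0, 9, 48/13, -46/13]
R4 ← R4 − (9/5)·R3: [0, 0, 0, 1293/65, -113/65]
R5 ← R5 + (65/431)·R4: [0, 0, 0, 0, -544/431]
5 nonzero rows, so rank(B) = 5.
B has 5 columns; by rank–nullity, nullity = 5 − 5 = 0.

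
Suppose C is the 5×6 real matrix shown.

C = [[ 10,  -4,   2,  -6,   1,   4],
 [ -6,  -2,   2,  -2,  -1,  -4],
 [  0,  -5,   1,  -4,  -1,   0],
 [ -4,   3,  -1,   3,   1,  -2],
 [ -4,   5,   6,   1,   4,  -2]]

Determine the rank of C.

5

Row reduce to echelon form.
R2 ← R2 + (3/5)·R1: [0, -22/5, 16/5, -28/5, -2/5, -8/5]
R4 ← R4 + (2/5)·R1: [0, 7/5, -1/5, 3/5, 7/5, -2/5]
R5 ← R5 + (2/5)·R1: [0, 17/5, 34/5, -7/5, 22/5, -2/5]
R3 ← R3 − (25/22)·R2: [0, 0, -29/11, 26/11, -6/11, 20/11]
R4 ← R4 + (7/22)·R2: [0, 0, 9/11, -13/11, 14/11, -10/11]
R5 ← R5 + (17/22)·R2: [0, 0, 102/11, -63/11, 45/11, -18/11]
R4 ← R4 + (9/29)·R3: [0, 0, 0, -13/29, 32/29, -10/29]
R5 ← R5 + (102/29)·R3: [0, 0, 0, 75/29, 63/29, 138/29]
R5 ← R5 + (75/13)·R4: [0, 0, 0, 0, 111/13, 36/13]
Echelon form has 5 nonzero rows, so rank(C) = 5.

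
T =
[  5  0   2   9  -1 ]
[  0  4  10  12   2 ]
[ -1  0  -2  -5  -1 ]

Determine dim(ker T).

2

Row reduce to echelon form.
R3 ← R3 + (1/5)·R1: [0, 0, -8/5, -16/5, -6/5]
3 nonzero rows, so rank(T) = 3.
T has 5 columns; by rank–nullity, nullity = 5 − 3 = 2.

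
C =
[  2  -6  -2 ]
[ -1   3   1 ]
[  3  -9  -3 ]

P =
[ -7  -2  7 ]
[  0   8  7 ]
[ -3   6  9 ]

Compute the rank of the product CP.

1

First compute CP:
[[ -8, -64, -46],
 [  4,  32,  23],
 [-12, -96, -69]]
Now row reduce the product.
R2 ← R2 + (1/2)·R1: [0, 0, 0]
R3 ← R3 − (3/2)·R1: [0, 0, 0]
1 nonzero row, so rank(CP) = 1.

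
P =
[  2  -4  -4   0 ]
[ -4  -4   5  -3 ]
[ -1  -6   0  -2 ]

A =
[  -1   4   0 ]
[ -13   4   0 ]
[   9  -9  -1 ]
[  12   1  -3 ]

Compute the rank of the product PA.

2

First compute PA:
[[ 14,  28,   4],
 [ 65, -80,   4],
 [ 55, -30,   6]]
Now row reduce the product.
R2 ← R2 − (65/14)·R1: [0, -210, -102/7]
R3 ← R3 − (55/14)·R1: [0, -140, -68/7]
R3 ← R3 − (2/3)·R2: [0, 0, 0]
2 nonzero rows, so rank(PA) = 2.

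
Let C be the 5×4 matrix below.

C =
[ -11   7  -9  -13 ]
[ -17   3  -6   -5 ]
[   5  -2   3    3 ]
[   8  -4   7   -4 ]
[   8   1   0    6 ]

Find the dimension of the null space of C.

0

Row reduce to echelon form.
R2 ← R2 − (17/11)·R1: [0, -86/11, 87/11, 166/11]
R3 ← R3 + (5/11)·R1: [0, 13/11, -12/11, -32/11]
R4 ← R4 + (8/11)·R1: [0, 12/11, 5/11, -148/11]
R5 ← R5 + (8/11)·R1: [0, 67/11, -72/11, -38/11]
R3 ← R3 + (13/86)·R2: [0, 0, 9/86, -27/43]
R4 ← R4 + (6/43)·R2: [0, 0, 67/43, -488/43]
R5 ← R5 + (67/86)·R2: [0, 0, -33/86, 357/43]
R4 ← R4 − (134/9)·R3: [0, 0, 0, -2]
R5 ← R5 + (11/3)·R3: [0, 0, 0, 6]
R5 ← R5 + (3)·R4: [0, 0, 0, 0]
4 nonzero rows, so rank(C) = 4.
C has 4 columns; by rank–nullity, nullity = 4 − 4 = 0.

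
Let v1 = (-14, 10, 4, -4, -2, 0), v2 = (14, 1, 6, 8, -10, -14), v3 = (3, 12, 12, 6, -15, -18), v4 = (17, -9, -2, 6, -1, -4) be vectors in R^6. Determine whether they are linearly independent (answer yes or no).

no

Form the matrix with these vectors as rows and row reduce.
R2 ← R2 + R1: [0, 11, 10, 4, -12, -14]
R3 ← R3 + (3/14)·R1: [0, 99/7, 90/7, 36/7, -108/7, -18]
R4 ← R4 + (17/14)·R1: [0, 22/7, 20/7, 8/7, -24/7, -4]
R3 ← R3 − (9/7)·R2: [0, 0, 0, 0, 0, 0]
R4 ← R4 − (2/7)·R2: [0, 0, 0, 0, 0, 0]
2 nonzero rows, so the 4 vectors span a space of dimension 2.
Since 2 < 4, the vectors are linearly dependent.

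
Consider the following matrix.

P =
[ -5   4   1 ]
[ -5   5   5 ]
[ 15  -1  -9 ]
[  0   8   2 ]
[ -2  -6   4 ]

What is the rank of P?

Row reduce to echelon form.
R2 ← R2 − R1: [0, 1, 4]
R3 ← R3 + (3)·R1: [0, 11, -6]
R5 ← R5 − (2/5)·R1: [0, -38/5, 18/5]
R3 ← R3 − (11)·R2: [0, 0, -50]
R4 ← R4 − (8)·R2: [0, 0, -30]
R5 ← R5 + (38/5)·R2: [0, 0, 34]
R4 ← R4 − (3/5)·R3: [0, 0, 0]
R5 ← R5 + (17/25)·R3: [0, 0, 0]
Echelon form has 3 nonzero rows, so rank(P) = 3.

3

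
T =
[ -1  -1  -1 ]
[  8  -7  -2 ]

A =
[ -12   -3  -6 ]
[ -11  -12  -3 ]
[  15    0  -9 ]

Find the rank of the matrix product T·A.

2

First compute TA:
[[  8,  15,  18],
 [-49,  60,  -9]]
Now row reduce the product.
R2 ← R2 + (49/8)·R1: [0, 1215/8, 405/4]
2 nonzero rows, so rank(TA) = 2.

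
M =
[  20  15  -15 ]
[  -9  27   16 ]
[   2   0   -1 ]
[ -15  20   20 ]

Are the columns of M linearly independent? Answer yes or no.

Row reduce M to echelon form.
R2 ← R2 + (9/20)·R1: [0, 135/4, 37/4]
R3 ← R3 − (1/10)·R1: [0, -3/2, 1/2]
R4 ← R4 + (3/4)·R1: [0, 125/4, 35/4]
R3 ← R3 + (2/45)·R2: [0, 0, 41/45]
R4 ← R4 − (25/27)·R2: [0, 0, 5/27]
R4 ← R4 − (25/123)·R3: [0, 0, 0]
3 pivots among 3 columns.
Every column is a pivot column, so the columns are linearly independent.

yes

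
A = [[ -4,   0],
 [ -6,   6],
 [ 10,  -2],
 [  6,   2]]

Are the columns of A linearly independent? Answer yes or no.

Row reduce A to echelon form.
R2 ← R2 − (3/2)·R1: [0, 6]
R3 ← R3 + (5/2)·R1: [0, -2]
R4 ← R4 + (3/2)·R1: [0, 2]
R3 ← R3 + (1/3)·R2: [0, 0]
R4 ← R4 − (1/3)·R2: [0, 0]
2 pivots among 2 columns.
Every column is a pivot column, so the columns are linearly independent.

yes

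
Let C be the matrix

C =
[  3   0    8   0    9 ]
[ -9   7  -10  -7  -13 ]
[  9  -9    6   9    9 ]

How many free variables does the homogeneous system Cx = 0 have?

Row reduce to echelon form.
R2 ← R2 + (3)·R1: [0, 7, 14, -7, 14]
R3 ← R3 − (3)·R1: [0, -9, -18, 9, -18]
R3 ← R3 + (9/7)·R2: [0, 0, 0, 0, 0]
2 nonzero rows, so rank(C) = 2.
C has 5 columns; by rank–nullity, nullity = 5 − 2 = 3.

3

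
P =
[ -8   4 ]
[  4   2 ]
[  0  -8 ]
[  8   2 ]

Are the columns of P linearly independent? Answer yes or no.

yes

Row reduce P to echelon form.
R2 ← R2 + (1/2)·R1: [0, 4]
R4 ← R4 + R1: [0, 6]
R3 ← R3 + (2)·R2: [0, 0]
R4 ← R4 − (3/2)·R2: [0, 0]
2 pivots among 2 columns.
Every column is a pivot column, so the columns are linearly independent.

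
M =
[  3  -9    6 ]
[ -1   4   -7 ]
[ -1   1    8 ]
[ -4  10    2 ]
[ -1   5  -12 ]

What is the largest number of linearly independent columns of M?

Row reduce to echelon form.
R2 ← R2 + (1/3)·R1: [0, 1, -5]
R3 ← R3 + (1/3)·R1: [0, -2, 10]
R4 ← R4 + (4/3)·R1: [0, -2, 10]
R5 ← R5 + (1/3)·R1: [0, 2, -10]
R3 ← R3 + (2)·R2: [0, 0, 0]
R4 ← R4 + (2)·R2: [0, 0, 0]
R5 ← R5 − (2)·R2: [0, 0, 0]
Echelon form has 2 nonzero rows, so rank(M) = 2.
The rank gives the maximum number of linearly independent columns: 2.

2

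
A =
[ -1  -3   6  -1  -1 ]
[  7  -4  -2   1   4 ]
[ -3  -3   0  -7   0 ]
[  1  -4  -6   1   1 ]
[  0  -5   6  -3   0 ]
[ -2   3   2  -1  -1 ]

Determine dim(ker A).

Row reduce to echelon form.
R2 ← R2 + (7)·R1: [0, -25, 40, -6, -3]
R3 ← R3 − (3)·R1: [0, 6, -18, -4, 3]
R4 ← R4 + R1: [0, -7, 0, 0, 0]
R6 ← R6 − (2)·R1: [0, 9, -10, 1, 1]
R3 ← R3 + (6/25)·R2: [0, 0, -42/5, -136/25, 57/25]
R4 ← R4 − (7/25)·R2: [0, 0, -56/5, 42/25, 21/25]
R5 ← R5 − (1/5)·R2: [0, 0, -2, -9/5, 3/5]
R6 ← R6 + (9/25)·R2: [0, 0, 22/5, -29/25, -2/25]
R4 ← R4 − (4/3)·R3: [0, 0, 0, 134/15, -11/5]
R5 ← R5 − (5/21)·R3: [0, 0, 0, -53/105, 2/35]
R6 ← R6 + (11/21)·R3: [0, 0, 0, -421/105, 39/35]
R5 ← R5 + (53/938)·R4: [0, 0, 0, 0, -9/134]
R6 ← R6 + (421/938)·R4: [0, 0, 0, 0, 17/134]
R6 ← R6 + (17/9)·R5: [0, 0, 0, 0, 0]
5 nonzero rows, so rank(A) = 5.
A has 5 columns; by rank–nullity, nullity = 5 − 5 = 0.

0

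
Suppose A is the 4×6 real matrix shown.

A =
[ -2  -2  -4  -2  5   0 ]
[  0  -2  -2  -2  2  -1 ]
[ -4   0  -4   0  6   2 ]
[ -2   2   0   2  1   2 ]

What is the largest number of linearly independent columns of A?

2

Row reduce to echelon form.
R3 ← R3 − (2)·R1: [0, 4, 4, 4, -4, 2]
R4 ← R4 − R1: [0, 4, 4, 4, -4, 2]
R3 ← R3 + (2)·R2: [0, 0, 0, 0, 0, 0]
R4 ← R4 + (2)·R2: [0, 0, 0, 0, 0, 0]
Echelon form has 2 nonzero rows, so rank(A) = 2.
The rank gives the maximum number of linearly independent columns: 2.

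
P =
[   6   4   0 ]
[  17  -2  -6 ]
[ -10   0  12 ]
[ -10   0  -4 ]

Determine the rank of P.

3

Row reduce to echelon form.
R2 ← R2 − (17/6)·R1: [0, -40/3, -6]
R3 ← R3 + (5/3)·R1: [0, 20/3, 12]
R4 ← R4 + (5/3)·R1: [0, 20/3, -4]
R3 ← R3 + (1/2)·R2: [0, 0, 9]
R4 ← R4 + (1/2)·R2: [0, 0, -7]
R4 ← R4 + (7/9)·R3: [0, 0, 0]
Echelon form has 3 nonzero rows, so rank(P) = 3.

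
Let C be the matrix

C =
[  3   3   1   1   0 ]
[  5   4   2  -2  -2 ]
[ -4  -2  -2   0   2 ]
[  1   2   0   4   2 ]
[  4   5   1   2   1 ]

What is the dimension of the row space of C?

3

Row reduce to echelon form.
R2 ← R2 − (5/3)·R1: [0, -1, 1/3, -11/3, -2]
R3 ← R3 + (4/3)·R1: [0, 2, -2/3, 4/3, 2]
R4 ← R4 − (1/3)·R1: [0, 1, -1/3, 11/3, 2]
R5 ← R5 − (4/3)·R1: [0, 1, -1/3, 2/3, 1]
R3 ← R3 + (2)·R2: [0, 0, 0, -6, -2]
R4 ← R4 + R2: [0, 0, 0, 0, 0]
R5 ← R5 + R2: [0, 0, 0, -3, -1]
R5 ← R5 − (1/2)·R3: [0, 0, 0, 0, 0]
Echelon form has 3 nonzero rows, so rank(C) = 3.
The row space has dimension equal to the rank: 3.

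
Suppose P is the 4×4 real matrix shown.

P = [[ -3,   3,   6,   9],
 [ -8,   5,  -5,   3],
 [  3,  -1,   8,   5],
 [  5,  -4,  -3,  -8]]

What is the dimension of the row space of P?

2

Row reduce to echelon form.
R2 ← R2 − (8/3)·R1: [0, -3, -21, -21]
R3 ← R3 + R1: [0, 2, 14, 14]
R4 ← R4 + (5/3)·R1: [0, 1, 7, 7]
R3 ← R3 + (2/3)·R2: [0, 0, 0, 0]
R4 ← R4 + (1/3)·R2: [0, 0, 0, 0]
Echelon form has 2 nonzero rows, so rank(P) = 2.
The row space has dimension equal to the rank: 2.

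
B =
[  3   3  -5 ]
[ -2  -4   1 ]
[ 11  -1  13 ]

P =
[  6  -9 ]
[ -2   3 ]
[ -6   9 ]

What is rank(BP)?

First compute BP:
[[ 42, -63],
 [-10,  15],
 [-10,  15]]
Now row reduce the product.
R2 ← R2 + (5/21)·R1: [0, 0]
R3 ← R3 + (5/21)·R1: [0, 0]
1 nonzero row, so rank(BP) = 1.

1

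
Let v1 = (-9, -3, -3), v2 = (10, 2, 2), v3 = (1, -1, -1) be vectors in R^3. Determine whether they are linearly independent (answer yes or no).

Form the matrix with these vectors as rows and row reduce.
R2 ← R2 + (10/9)·R1: [0, -4/3, -4/3]
R3 ← R3 + (1/9)·R1: [0, -4/3, -4/3]
R3 ← R3 − R2: [0, 0, 0]
2 nonzero rows, so the 3 vectors span a space of dimension 2.
Since 2 < 3, the vectors are linearly dependent.

no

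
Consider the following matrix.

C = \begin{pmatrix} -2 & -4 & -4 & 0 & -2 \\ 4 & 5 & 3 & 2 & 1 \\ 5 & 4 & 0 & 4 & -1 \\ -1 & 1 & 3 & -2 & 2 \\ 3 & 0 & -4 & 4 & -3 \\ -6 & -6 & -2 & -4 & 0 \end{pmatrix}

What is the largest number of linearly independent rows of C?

Row reduce to echelon form.
R2 ← R2 + (2)·R1: [0, -3, -5, 2, -3]
R3 ← R3 + (5/2)·R1: [0, -6, -10, 4, -6]
R4 ← R4 − (1/2)·R1: [0, 3, 5, -2, 3]
R5 ← R5 + (3/2)·R1: [0, -6, -10, 4, -6]
R6 ← R6 − (3)·R1: [0, 6, 10, -4, 6]
R3 ← R3 − (2)·R2: [0, 0, 0, 0, 0]
R4 ← R4 + R2: [0, 0, 0, 0, 0]
R5 ← R5 − (2)·R2: [0, 0, 0, 0, 0]
R6 ← R6 + (2)·R2: [0, 0, 0, 0, 0]
Echelon form has 2 nonzero rows, so rank(C) = 2.
The rank gives the maximum number of linearly independent rows: 2.

2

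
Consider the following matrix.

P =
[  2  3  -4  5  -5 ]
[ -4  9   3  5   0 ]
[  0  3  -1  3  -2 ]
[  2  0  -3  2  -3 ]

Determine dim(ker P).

Row reduce to echelon form.
R2 ← R2 + (2)·R1: [0, 15, -5, 15, -10]
R4 ← R4 − R1: [0, -3, 1, -3, 2]
R3 ← R3 − (1/5)·R2: [0, 0, 0, 0, 0]
R4 ← R4 + (1/5)·R2: [0, 0, 0, 0, 0]
2 nonzero rows, so rank(P) = 2.
P has 5 columns; by rank–nullity, nullity = 5 − 2 = 3.

3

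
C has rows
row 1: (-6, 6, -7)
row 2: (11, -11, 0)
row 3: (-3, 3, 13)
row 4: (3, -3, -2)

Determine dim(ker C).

Row reduce to echelon form.
R2 ← R2 + (11/6)·R1: [0, 0, -77/6]
R3 ← R3 − (1/2)·R1: [0, 0, 33/2]
R4 ← R4 + (1/2)·R1: [0, 0, -11/2]
R3 ← R3 + (9/7)·R2: [0, 0, 0]
R4 ← R4 − (3/7)·R2: [0, 0, 0]
2 nonzero rows, so rank(C) = 2.
C has 3 columns; by rank–nullity, nullity = 3 − 2 = 1.

1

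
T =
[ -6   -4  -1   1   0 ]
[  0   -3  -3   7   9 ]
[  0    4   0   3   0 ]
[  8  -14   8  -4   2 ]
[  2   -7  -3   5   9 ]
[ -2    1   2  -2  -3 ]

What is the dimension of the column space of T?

5

Row reduce to echelon form.
R4 ← R4 + (4/3)·R1: [0, -58/3, 20/3, -8/3, 2]
R5 ← R5 + (1/3)·R1: [0, -25/3, -10/3, 16/3, 9]
R6 ← R6 − (1/3)·R1: [0, 7/3, 7/3, -7/3, -3]
R3 ← R3 + (4/3)·R2: [0, 0, -4, 37/3, 12]
R4 ← R4 − (58/9)·R2: [0, 0, 26, -430/9, -56]
R5 ← R5 − (25/9)·R2: [0, 0, 5, -127/9, -16]
R6 ← R6 + (7/9)·R2: [0, 0, 0, 28/9, 4]
R4 ← R4 + (13/2)·R3: [0, 0, 0, 583/18, 22]
R5 ← R5 + (5/4)·R3: [0, 0, 0, 47/36, -1]
R5 ← R5 − (47/1166)·R4: [0, 0, 0, 0, -100/53]
R6 ← R6 − (56/583)·R4: [0, 0, 0, 0, 100/53]
R6 ← R6 + R5: [0, 0, 0, 0, 0]
Echelon form has 5 nonzero rows, so rank(T) = 5.
The column space has dimension equal to the rank: 5.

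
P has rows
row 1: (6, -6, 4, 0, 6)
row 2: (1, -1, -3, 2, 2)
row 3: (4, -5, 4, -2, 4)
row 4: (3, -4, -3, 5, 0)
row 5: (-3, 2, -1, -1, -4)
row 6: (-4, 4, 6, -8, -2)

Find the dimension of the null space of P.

Row reduce to echelon form.
R2 ← R2 − (1/6)·R1: [0, 0, -11/3, 2, 1]
R3 ← R3 − (2/3)·R1: [0, -1, 4/3, -2, 0]
R4 ← R4 − (1/2)·R1: [0, -1, -5, 5, -3]
R5 ← R5 + (1/2)·R1: [0, -1, 1, -1, -1]
R6 ← R6 + (2/3)·R1: [0, 0, 26/3, -8, 2]
Swap R2 ↔ R3
R4 ← R4 − R2: [0, 0, -19/3, 7, -3]
R5 ← R5 − R2: [0, 0, -1/3, 1, -1]
R4 ← R4 − (19/11)·R3: [0, 0, 0, 39/11, -52/11]
R5 ← R5 − (1/11)·R3: [0, 0, 0, 9/11, -12/11]
R6 ← R6 + (26/11)·R3: [0, 0, 0, -36/11, 48/11]
R5 ← R5 − (3/13)·R4: [0, 0, 0, 0, 0]
R6 ← R6 + (12/13)·R4: [0, 0, 0, 0, 0]
4 nonzero rows, so rank(P) = 4.
P has 5 columns; by rank–nullity, nullity = 5 − 4 = 1.

1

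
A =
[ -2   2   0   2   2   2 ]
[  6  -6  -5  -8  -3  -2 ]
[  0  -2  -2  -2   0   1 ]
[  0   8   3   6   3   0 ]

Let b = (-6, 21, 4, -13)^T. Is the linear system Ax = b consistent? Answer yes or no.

yes

Row reduce the augmented matrix [A | b].
R2 ← R2 + (3)·R1: [0, 0, -5, -2, 3, 4, 3]
Swap R2 ↔ R3
R4 ← R4 + (4)·R2: [0, 0, -5, -2, 3, 4, 3]
R4 ← R4 − R3: [0, 0, 0, 0, 0, 0, 0]
The echelon form has 3 nonzero rows, and every pivot lies in the first 6 columns, so rank(A) = rank([A|b]) = 3.
The system is consistent.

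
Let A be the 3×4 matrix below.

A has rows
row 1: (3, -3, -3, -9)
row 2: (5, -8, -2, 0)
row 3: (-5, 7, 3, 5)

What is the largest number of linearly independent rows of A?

2

Row reduce to echelon form.
R2 ← R2 − (5/3)·R1: [0, -3, 3, 15]
R3 ← R3 + (5/3)·R1: [0, 2, -2, -10]
R3 ← R3 + (2/3)·R2: [0, 0, 0, 0]
Echelon form has 2 nonzero rows, so rank(A) = 2.
The rank gives the maximum number of linearly independent rows: 2.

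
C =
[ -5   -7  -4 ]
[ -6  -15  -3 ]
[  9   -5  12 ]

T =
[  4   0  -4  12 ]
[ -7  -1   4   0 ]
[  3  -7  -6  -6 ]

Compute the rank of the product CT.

2

First compute CT:
[[ 17,  35,  16, -36],
 [ 72,  36, -18, -54],
 [107, -79, -128,  36]]
Now row reduce the product.
R2 ← R2 − (72/17)·R1: [0, -1908/17, -1458/17, 1674/17]
R3 ← R3 − (107/17)·R1: [0, -5088/17, -3888/17, 4464/17]
R3 ← R3 − (8/3)·R2: [0, 0, 0, 0]
2 nonzero rows, so rank(CT) = 2.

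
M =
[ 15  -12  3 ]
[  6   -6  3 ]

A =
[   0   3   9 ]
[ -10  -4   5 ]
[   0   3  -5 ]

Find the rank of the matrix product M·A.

2

First compute MA:
[[120, 102,  60],
 [ 60,  51,   9]]
Now row reduce the product.
R2 ← R2 − (1/2)·R1: [0, 0, -21]
2 nonzero rows, so rank(MA) = 2.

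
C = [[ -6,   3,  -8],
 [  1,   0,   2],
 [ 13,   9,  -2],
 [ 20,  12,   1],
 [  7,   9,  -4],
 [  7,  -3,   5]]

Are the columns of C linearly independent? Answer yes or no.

Row reduce C to echelon form.
R2 ← R2 + (1/6)·R1: [0, 1/2, 2/3]
R3 ← R3 + (13/6)·R1: [0, 31/2, -58/3]
R4 ← R4 + (10/3)·R1: [0, 22, -77/3]
R5 ← R5 + (7/6)·R1: [0, 25/2, -40/3]
R6 ← R6 + (7/6)·R1: [0, 1/2, -13/3]
R3 ← R3 − (31)·R2: [0, 0, -40]
R4 ← R4 − (44)·R2: [0, 0, -55]
R5 ← R5 − (25)·R2: [0, 0, -30]
R6 ← R6 − R2: [0, 0, -5]
R4 ← R4 − (11/8)·R3: [0, 0, 0]
R5 ← R5 − (3/4)·R3: [0, 0, 0]
R6 ← R6 − (1/8)·R3: [0, 0, 0]
3 pivots among 3 columns.
Every column is a pivot column, so the columns are linearly independent.

yes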